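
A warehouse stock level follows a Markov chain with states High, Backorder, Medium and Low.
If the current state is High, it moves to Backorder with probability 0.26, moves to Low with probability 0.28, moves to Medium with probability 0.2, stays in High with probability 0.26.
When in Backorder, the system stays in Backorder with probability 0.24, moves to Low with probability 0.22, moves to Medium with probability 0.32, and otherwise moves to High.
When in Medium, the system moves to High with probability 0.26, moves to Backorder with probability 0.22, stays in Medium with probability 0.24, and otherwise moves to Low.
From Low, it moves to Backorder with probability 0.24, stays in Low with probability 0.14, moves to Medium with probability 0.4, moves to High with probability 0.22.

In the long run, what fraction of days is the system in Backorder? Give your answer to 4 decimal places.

0.2391

Let the stationary distribution be π with π = πP and π_1 + π_2 + π_3 + π_4 = 1.
π_1 = 0.26·π_1 + 0.22·π_2 + 0.26·π_3 + 0.22·π_4
π_2 = 0.26·π_1 + 0.24·π_2 + 0.22·π_3 + 0.24·π_4
π_3 = 0.2·π_1 + 0.32·π_2 + 0.24·π_3 + 0.4·π_4
Solving with the normalization constraint gives π = (0.2411, 0.2391, 0.2868, 0.2330).
So the stationary probability of Backorder is 0.2391.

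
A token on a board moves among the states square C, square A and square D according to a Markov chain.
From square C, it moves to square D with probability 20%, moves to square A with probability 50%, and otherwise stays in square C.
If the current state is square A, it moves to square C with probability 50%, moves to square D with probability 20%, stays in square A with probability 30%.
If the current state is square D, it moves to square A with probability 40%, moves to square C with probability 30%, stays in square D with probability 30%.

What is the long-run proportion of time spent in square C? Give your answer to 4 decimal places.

Let the stationary distribution be π with π = πP and π_1 + π_2 + π_3 = 1.
π_1 = 0.3·π_1 + 0.5·π_2 + 0.3·π_3
π_2 = 0.5·π_1 + 0.3·π_2 + 0.4·π_3
Solving with the normalization constraint gives π = (0.3796, 0.3981, 0.2222).
So the stationary probability of square C is 0.3796.

0.3796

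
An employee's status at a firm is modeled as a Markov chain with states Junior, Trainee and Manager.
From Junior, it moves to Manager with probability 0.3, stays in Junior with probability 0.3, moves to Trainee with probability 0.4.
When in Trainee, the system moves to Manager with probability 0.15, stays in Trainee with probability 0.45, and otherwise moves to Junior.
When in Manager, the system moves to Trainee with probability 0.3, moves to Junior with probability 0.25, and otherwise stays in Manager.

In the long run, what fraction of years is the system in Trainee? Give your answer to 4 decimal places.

0.3912

Let the stationary distribution be π with π = πP and π_1 + π_2 + π_3 = 1.
π_1 = 0.3·π_1 + 0.4·π_2 + 0.25·π_3
π_2 = 0.4·π_1 + 0.45·π_2 + 0.3·π_3
Solving with the normalization constraint gives π = (0.3249, 0.3912, 0.2839).
So the stationary probability of Trainee is 0.3912.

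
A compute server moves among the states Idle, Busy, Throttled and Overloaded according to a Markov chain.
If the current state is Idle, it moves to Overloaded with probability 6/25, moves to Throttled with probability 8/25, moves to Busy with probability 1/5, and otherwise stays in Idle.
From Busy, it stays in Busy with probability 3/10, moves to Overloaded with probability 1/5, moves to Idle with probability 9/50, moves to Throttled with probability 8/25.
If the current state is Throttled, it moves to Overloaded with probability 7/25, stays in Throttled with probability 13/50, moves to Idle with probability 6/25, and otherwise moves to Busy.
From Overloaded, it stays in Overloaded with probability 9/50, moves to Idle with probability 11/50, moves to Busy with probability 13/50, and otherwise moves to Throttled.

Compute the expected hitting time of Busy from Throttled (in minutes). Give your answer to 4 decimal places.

Let t(s) be the expected number of minutes to first reach Busy from state s, with t(Busy) = 0. Conditioning on the first minute:
t(Idle) = 1 + 0.24·t(Idle) + 0.32·t(Throttled) + 0.24·t(Overloaded)
t(Throttled) = 1 + 0.24·t(Idle) + 0.26·t(Throttled) + 0.28·t(Overloaded)
t(Overloaded) = 1 + 0.22·t(Idle) + 0.34·t(Throttled) + 0.18·t(Overloaded)
Solving: t(Idle) = 4.5371, t(Throttled) = 4.4417, t(Overloaded) = 4.2785.
Expected minutes from Throttled to Busy: 4.4417.

4.4417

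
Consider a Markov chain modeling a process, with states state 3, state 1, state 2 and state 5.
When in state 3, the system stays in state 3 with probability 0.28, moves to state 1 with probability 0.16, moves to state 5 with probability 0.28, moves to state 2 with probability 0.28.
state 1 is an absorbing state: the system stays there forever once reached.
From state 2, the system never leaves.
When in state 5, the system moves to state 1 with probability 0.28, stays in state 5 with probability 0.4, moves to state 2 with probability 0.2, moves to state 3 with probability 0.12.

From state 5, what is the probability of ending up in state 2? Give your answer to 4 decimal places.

Let h(s) be the probability of absorption at state 2 starting from transient state s. Then h(state 2) = 1 and h(state 1) = 0. By first-step analysis:
h(state 3) = 0.28·h(state 3) + 0.16·0 + 0.28·1 + 0.28·h(state 5)
h(state 5) = 0.12·h(state 3) + 0.28·0 + 0.2·1 + 0.4·h(state 5)
Solving: h(state 3) = 0.5622, h(state 5) = 0.4458.
Starting from state 5, the probability is 0.4458.

0.4458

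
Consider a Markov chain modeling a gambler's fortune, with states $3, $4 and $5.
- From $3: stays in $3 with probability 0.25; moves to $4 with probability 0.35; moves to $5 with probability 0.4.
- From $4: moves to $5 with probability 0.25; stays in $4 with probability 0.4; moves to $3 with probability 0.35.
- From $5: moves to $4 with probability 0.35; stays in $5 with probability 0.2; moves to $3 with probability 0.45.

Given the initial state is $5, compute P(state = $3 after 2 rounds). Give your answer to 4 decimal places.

Sum over the intermediate state after 1 round:
P = P($5→$3)·P($3→$3) + P($5→$4)·P($4→$3) + P($5→$5)·P($5→$3)
  = 0.45×0.25 + 0.35×0.35 + 0.2×0.45
  = 0.1125 + 0.1225 + 0.0900 = 0.3250

0.3250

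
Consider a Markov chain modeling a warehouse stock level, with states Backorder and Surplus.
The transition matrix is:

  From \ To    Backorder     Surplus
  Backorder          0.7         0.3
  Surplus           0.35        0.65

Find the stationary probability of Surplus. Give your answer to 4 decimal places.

Let the stationary distribution be π with π = πP and π_1 + π_2 = 1.
π_1 = 0.7·π_1 + 0.35·π_2
Solving with the normalization constraint gives π = (0.5385, 0.4615).
So the stationary probability of Surplus is 0.4615.

0.4615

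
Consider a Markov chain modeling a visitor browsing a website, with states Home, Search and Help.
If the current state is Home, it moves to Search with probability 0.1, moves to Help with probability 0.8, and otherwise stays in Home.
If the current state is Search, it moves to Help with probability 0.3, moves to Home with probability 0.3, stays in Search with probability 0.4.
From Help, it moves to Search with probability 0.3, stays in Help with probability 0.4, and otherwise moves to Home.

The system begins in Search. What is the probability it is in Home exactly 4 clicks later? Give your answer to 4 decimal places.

0.2496

Propagate the distribution vector 4 clicks from Search.
After 0 clicks: (0.0000, 1.0000, 0.0000)
After 1 click: (0.3000, 0.4000, 0.3000)
After 2 clicks: (0.2400, 0.2800, 0.4800)
After 3 clicks: (0.2520, 0.2800, 0.4680)
After 4 clicks: (0.2496, 0.2776, 0.4728)
P(in Home after 4 clicks) = 0.2496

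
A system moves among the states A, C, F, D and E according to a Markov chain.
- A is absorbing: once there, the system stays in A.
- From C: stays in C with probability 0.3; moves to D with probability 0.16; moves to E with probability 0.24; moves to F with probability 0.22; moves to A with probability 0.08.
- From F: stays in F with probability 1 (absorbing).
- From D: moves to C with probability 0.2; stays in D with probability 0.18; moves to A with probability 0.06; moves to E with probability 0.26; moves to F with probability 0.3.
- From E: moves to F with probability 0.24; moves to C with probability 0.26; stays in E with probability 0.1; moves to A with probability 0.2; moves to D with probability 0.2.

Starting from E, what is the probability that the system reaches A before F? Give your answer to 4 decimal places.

0.3674

Let h(s) be the probability of absorption at A starting from transient state s. Then h(A) = 1 and h(F) = 0. By first-step analysis:
h(C) = 0.08·1 + 0.3·h(C) + 0.22·0 + 0.16·h(D) + 0.24·h(E)
h(D) = 0.06·1 + 0.2·h(C) + 0.3·0 + 0.18·h(D) + 0.26·h(E)
h(E) = 0.2·1 + 0.26·h(C) + 0.24·0 + 0.2·h(D) + 0.1·h(E)
Solving: h(C) = 0.3004, h(D) = 0.2629, h(E) = 0.3674.
Starting from E, the probability is 0.3674.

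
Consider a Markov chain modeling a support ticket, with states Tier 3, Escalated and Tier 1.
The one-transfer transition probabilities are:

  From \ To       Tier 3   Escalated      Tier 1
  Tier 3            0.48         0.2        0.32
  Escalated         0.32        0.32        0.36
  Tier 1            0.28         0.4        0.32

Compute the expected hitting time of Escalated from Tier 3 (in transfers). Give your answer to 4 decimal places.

Let t(s) be the expected number of transfers to first reach Escalated from state s, with t(Escalated) = 0. Conditioning on the first transfer:
t(Tier 3) = 1 + 0.48·t(Tier 3) + 0.32·t(Tier 1)
t(Tier 1) = 1 + 0.28·t(Tier 3) + 0.32·t(Tier 1)
Solving: t(Tier 3) = 3.7879, t(Tier 1) = 3.0303.
Expected transfers from Tier 3 to Escalated: 3.7879.

3.7879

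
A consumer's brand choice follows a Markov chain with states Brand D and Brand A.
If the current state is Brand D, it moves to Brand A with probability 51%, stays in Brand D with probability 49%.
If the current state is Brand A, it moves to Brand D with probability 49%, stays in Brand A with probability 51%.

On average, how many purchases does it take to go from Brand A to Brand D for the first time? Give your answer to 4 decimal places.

Let t(s) be the expected number of purchases to first reach Brand D from state s, with t(Brand D) = 0. Conditioning on the first purchase:
t(Brand A) = 1 + 0.51·t(Brand A)
Solving: t(Brand A) = 2.0408.
Expected purchases from Brand A to Brand D: 2.0408.

2.0408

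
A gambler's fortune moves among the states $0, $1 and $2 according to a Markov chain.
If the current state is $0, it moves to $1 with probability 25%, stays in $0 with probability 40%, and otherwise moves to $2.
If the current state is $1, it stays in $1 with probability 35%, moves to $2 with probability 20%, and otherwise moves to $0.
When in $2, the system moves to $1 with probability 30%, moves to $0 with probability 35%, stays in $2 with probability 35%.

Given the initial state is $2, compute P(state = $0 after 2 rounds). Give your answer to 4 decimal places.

Sum over the intermediate state after 1 round:
P = P($2→$0)·P($0→$0) + P($2→$1)·P($1→$0) + P($2→$2)·P($2→$0)
  = 0.35×0.4 + 0.3×0.45 + 0.35×0.35
  = 0.1400 + 0.1350 + 0.1225 = 0.3975

0.3975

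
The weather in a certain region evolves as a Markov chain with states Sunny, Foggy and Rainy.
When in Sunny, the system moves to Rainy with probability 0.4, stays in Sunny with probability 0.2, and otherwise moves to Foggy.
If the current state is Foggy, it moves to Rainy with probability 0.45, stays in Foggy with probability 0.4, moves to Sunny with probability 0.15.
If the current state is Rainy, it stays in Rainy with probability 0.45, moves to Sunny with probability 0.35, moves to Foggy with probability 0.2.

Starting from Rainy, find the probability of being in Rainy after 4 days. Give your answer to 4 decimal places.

0.4375

Propagate the distribution vector 4 days from Rainy.
After 0 days: (0.0000, 0.0000, 1.0000)
After 1 day: (0.3500, 0.2000, 0.4500)
After 2 days: (0.2575, 0.3100, 0.4325)
After 3 days: (0.2494, 0.3135, 0.4371)
After 4 days: (0.2499, 0.3126, 0.4375)
P(in Rainy after 4 days) = 0.4375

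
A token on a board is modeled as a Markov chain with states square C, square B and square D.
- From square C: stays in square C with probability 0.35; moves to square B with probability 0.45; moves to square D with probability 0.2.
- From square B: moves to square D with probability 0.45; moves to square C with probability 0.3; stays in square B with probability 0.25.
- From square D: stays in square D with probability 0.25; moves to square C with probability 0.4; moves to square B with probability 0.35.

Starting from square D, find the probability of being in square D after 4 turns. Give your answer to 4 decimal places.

0.3024

Propagate the distribution vector 4 turns from square D.
After 0 turns: (0.0000, 0.0000, 1.0000)
After 1 turn: (0.4000, 0.3500, 0.2500)
After 2 turns: (0.3450, 0.3550, 0.3000)
After 3 turns: (0.3473, 0.3490, 0.3038)
After 4 turns: (0.3477, 0.3498, 0.3024)
P(in square D after 4 turns) = 0.3024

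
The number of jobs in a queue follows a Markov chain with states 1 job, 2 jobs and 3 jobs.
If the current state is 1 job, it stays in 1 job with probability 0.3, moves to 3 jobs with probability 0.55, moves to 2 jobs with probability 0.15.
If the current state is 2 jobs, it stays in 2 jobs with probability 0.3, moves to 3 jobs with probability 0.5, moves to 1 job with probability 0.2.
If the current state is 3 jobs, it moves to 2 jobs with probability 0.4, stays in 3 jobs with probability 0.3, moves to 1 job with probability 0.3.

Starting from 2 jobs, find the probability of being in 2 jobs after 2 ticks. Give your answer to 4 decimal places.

0.3200

Sum over the intermediate state after 1 tick:
P = P(2 jobs→1 job)·P(1 job→2 jobs) + P(2 jobs→2 jobs)·P(2 jobs→2 jobs) + P(2 jobs→3 jobs)·P(3 jobs→2 jobs)
  = 0.2×0.15 + 0.3×0.3 + 0.5×0.4
  = 0.0300 + 0.0900 + 0.2000 = 0.3200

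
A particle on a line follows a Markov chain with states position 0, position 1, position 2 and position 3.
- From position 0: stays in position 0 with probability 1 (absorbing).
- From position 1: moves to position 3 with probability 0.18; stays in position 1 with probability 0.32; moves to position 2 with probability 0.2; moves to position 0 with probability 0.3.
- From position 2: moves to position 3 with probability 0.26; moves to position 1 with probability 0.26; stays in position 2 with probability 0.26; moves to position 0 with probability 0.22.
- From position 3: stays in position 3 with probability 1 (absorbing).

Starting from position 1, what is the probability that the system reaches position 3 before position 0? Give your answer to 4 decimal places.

Let h(s) be the probability of absorption at position 3 starting from transient state s. Then h(position 3) = 1 and h(position 0) = 0. By first-step analysis:
h(position 1) = 0.3·0 + 0.32·h(position 1) + 0.2·h(position 2) + 0.18·1
h(position 2) = 0.22·0 + 0.26·h(position 1) + 0.26·h(position 2) + 0.26·1
Solving: h(position 1) = 0.4105, h(position 2) = 0.4956.
Starting from position 1, the probability is 0.4105.

0.4105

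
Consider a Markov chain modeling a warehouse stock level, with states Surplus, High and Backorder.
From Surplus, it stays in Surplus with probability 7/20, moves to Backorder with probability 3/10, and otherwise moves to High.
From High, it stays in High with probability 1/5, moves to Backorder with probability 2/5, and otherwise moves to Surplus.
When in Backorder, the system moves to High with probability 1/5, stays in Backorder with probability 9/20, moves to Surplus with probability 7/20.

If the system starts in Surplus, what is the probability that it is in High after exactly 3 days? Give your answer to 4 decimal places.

0.2551

Propagate the distribution vector 3 days from Surplus.
After 0 days: (1.0000, 0.0000, 0.0000)
After 1 day: (0.3500, 0.3500, 0.3000)
After 2 days: (0.3675, 0.2525, 0.3800)
After 3 days: (0.3626, 0.2551, 0.3823)
P(in High after 3 days) = 0.2551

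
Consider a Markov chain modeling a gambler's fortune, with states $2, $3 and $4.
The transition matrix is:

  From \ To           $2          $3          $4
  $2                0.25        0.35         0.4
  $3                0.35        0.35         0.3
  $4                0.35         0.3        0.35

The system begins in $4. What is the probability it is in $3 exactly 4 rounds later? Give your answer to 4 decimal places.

Propagate the distribution vector 4 rounds from $4.
After 0 rounds: (0.0000, 0.0000, 1.0000)
After 1 round: (0.3500, 0.3000, 0.3500)
After 2 rounds: (0.3150, 0.3325, 0.3525)
After 3 rounds: (0.3185, 0.3324, 0.3491)
After 4 rounds: (0.3182, 0.3325, 0.3493)
P(in $3 after 4 rounds) = 0.3325

0.3325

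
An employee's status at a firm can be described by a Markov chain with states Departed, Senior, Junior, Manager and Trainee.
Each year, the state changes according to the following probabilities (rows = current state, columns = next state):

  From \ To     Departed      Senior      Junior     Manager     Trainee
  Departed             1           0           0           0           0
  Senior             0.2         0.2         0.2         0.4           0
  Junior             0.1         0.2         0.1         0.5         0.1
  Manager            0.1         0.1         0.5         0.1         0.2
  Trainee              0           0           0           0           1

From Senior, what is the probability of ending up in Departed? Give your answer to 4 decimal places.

0.6012

Let h(s) be the probability of absorption at Departed starting from transient state s. Then h(Departed) = 1 and h(Trainee) = 0. By first-step analysis:
h(Senior) = 0.2·1 + 0.2·h(Senior) + 0.2·h(Junior) + 0.4·h(Manager)
h(Junior) = 0.1·1 + 0.2·h(Senior) + 0.1·h(Junior) + 0.5·h(Manager) + 0.1·0
h(Manager) = 0.1·1 + 0.1·h(Senior) + 0.5·h(Junior) + 0.1·h(Manager) + 0.2·0
Solving: h(Senior) = 0.6012, h(Junior) = 0.4969, h(Manager) = 0.4540.
Starting from Senior, the probability is 0.6012.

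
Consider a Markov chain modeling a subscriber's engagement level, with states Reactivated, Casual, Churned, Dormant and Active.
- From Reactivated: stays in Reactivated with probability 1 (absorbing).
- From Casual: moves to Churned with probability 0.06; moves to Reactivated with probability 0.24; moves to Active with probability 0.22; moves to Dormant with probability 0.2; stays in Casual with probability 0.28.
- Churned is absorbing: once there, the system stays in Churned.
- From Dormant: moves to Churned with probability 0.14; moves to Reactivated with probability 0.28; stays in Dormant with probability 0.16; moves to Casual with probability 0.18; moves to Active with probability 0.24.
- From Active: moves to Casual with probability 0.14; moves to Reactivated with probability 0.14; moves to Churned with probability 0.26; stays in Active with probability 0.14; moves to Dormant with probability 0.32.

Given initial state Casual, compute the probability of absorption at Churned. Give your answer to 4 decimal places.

Let h(s) be the probability of absorption at Churned starting from transient state s. Then h(Churned) = 1 and h(Reactivated) = 0. By first-step analysis:
h(Casual) = 0.24·0 + 0.28·h(Casual) + 0.06·1 + 0.2·h(Dormant) + 0.22·h(Active)
h(Dormant) = 0.28·0 + 0.18·h(Casual) + 0.14·1 + 0.16·h(Dormant) + 0.24·h(Active)
h(Active) = 0.14·0 + 0.14·h(Casual) + 0.26·1 + 0.32·h(Dormant) + 0.14·h(Active)
Solving: h(Casual) = 0.3428, h(Dormant) = 0.3832, h(Active) = 0.5007.
Starting from Casual, the probability is 0.3428.

0.3428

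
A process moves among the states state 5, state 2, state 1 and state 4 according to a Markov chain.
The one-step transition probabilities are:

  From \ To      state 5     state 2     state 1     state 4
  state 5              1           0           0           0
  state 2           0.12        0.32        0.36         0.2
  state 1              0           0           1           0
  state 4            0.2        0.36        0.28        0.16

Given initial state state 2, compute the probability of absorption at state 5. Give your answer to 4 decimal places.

0.2821

Let h(s) be the probability of absorption at state 5 starting from transient state s. Then h(state 5) = 1 and h(state 1) = 0. By first-step analysis:
h(state 2) = 0.12·1 + 0.32·h(state 2) + 0.36·0 + 0.2·h(state 4)
h(state 4) = 0.2·1 + 0.36·h(state 2) + 0.28·0 + 0.16·h(state 4)
Solving: h(state 2) = 0.2821, h(state 4) = 0.3590.
Starting from state 2, the probability is 0.2821.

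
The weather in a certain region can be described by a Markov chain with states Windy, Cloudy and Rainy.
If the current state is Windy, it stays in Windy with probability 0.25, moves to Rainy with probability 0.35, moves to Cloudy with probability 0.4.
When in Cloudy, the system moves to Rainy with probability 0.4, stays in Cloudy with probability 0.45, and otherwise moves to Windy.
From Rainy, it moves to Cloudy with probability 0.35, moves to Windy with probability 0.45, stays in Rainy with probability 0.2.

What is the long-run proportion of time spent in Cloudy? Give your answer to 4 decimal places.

0.4041

Let the stationary distribution be π with π = πP and π_1 + π_2 + π_3 = 1.
π_1 = 0.25·π_1 + 0.15·π_2 + 0.45·π_3
π_2 = 0.4·π_1 + 0.45·π_2 + 0.35·π_3
Solving with the normalization constraint gives π = (0.2740, 0.4041, 0.3219).
So the stationary probability of Cloudy is 0.4041.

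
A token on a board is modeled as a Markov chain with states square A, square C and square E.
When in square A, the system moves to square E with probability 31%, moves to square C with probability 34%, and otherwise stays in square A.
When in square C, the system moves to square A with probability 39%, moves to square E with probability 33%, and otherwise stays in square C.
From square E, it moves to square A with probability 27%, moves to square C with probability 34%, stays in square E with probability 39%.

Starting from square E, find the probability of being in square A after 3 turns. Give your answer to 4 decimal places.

0.3349

Propagate the distribution vector 3 turns from square E.
After 0 turns: (0.0000, 0.0000, 1.0000)
After 1 turn: (0.2700, 0.3400, 0.3900)
After 2 turns: (0.3324, 0.3196, 0.3480)
After 3 turns: (0.3349, 0.3208, 0.3442)
P(in square A after 3 turns) = 0.3349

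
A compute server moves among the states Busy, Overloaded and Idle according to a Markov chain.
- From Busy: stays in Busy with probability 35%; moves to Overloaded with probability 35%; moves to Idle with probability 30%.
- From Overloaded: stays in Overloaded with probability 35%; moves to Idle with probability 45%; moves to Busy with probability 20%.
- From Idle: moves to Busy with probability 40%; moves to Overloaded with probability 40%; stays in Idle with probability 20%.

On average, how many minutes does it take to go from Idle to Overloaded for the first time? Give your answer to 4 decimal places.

2.6250

Let t(s) be the expected number of minutes to first reach Overloaded from state s, with t(Overloaded) = 0. Conditioning on the first minute:
t(Busy) = 1 + 0.35·t(Busy) + 0.3·t(Idle)
t(Idle) = 1 + 0.4·t(Busy) + 0.2·t(Idle)
Solving: t(Busy) = 2.7500, t(Idle) = 2.6250.
Expected minutes from Idle to Overloaded: 2.6250.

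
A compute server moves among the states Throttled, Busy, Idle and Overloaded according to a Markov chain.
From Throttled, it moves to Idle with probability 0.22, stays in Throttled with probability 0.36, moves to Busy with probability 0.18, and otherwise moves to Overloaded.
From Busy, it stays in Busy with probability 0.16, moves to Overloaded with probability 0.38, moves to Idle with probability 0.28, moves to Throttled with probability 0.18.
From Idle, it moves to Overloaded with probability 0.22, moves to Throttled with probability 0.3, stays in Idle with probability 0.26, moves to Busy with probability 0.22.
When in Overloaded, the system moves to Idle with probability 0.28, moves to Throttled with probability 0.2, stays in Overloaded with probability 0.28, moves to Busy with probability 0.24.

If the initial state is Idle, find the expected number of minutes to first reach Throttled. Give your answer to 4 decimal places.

Let t(s) be the expected number of minutes to first reach Throttled from state s, with t(Throttled) = 0. Conditioning on the first minute:
t(Busy) = 1 + 0.16·t(Busy) + 0.28·t(Idle) + 0.38·t(Overloaded)
t(Idle) = 1 + 0.22·t(Busy) + 0.26·t(Idle) + 0.22·t(Overloaded)
t(Overloaded) = 1 + 0.24·t(Busy) + 0.28·t(Idle) + 0.28·t(Overloaded)
Solving: t(Busy) = 4.5651, t(Idle) = 4.0411, t(Overloaded) = 4.4821.
Expected minutes from Idle to Throttled: 4.0411.

4.0411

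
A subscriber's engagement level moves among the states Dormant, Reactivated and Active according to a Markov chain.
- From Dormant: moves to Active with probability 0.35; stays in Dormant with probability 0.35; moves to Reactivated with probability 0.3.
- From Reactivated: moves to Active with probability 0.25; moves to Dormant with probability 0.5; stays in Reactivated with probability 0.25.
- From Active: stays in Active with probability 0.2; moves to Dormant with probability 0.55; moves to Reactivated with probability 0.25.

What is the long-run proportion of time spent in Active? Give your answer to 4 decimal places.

0.2807

Let the stationary distribution be π with π = πP and π_1 + π_2 + π_3 = 1.
π_1 = 0.35·π_1 + 0.5·π_2 + 0.55·π_3
π_2 = 0.3·π_1 + 0.25·π_2 + 0.25·π_3
Solving with the normalization constraint gives π = (0.4470, 0.2723, 0.2807).
So the stationary probability of Active is 0.2807.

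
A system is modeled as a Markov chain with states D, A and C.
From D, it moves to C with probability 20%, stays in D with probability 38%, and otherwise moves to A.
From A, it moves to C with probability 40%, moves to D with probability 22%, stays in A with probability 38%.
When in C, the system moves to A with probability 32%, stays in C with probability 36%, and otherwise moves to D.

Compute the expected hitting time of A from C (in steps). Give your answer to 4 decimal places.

2.8245

Let t(s) be the expected number of steps to first reach A from state s, with t(A) = 0. Conditioning on the first step:
t(D) = 1 + 0.38·t(D) + 0.2·t(C)
t(C) = 1 + 0.32·t(D) + 0.36·t(C)
Solving: t(D) = 2.5240, t(C) = 2.8245.
Expected steps from C to A: 2.8245.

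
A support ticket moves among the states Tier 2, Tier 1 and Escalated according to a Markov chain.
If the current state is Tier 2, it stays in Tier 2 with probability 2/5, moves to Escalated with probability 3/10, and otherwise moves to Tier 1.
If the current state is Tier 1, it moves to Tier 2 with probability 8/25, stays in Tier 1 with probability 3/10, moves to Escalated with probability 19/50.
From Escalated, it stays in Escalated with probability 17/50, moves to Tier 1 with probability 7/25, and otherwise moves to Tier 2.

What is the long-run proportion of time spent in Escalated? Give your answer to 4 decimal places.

0.3369

Let the stationary distribution be π with π = πP and π_1 + π_2 + π_3 = 1.
π_1 = 0.4·π_1 + 0.32·π_2 + 0.38·π_3
π_2 = 0.3·π_1 + 0.3·π_2 + 0.28·π_3
Solving with the normalization constraint gives π = (0.3698, 0.2933, 0.3369).
So the stationary probability of Escalated is 0.3369.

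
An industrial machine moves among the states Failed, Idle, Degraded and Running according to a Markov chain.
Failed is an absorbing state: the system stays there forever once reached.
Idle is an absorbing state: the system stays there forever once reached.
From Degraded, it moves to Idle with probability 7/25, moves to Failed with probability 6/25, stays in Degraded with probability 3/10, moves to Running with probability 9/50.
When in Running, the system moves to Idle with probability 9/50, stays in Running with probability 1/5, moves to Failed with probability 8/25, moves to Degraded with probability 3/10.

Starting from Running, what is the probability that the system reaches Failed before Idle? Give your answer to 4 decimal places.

0.5850

Let h(s) be the probability of absorption at Failed starting from transient state s. Then h(Failed) = 1 and h(Idle) = 0. By first-step analysis:
h(Degraded) = 0.24·1 + 0.28·0 + 0.3·h(Degraded) + 0.18·h(Running)
h(Running) = 0.32·1 + 0.18·0 + 0.3·h(Degraded) + 0.2·h(Running)
Solving: h(Degraded) = 0.4933, h(Running) = 0.5850.
Starting from Running, the probability is 0.5850.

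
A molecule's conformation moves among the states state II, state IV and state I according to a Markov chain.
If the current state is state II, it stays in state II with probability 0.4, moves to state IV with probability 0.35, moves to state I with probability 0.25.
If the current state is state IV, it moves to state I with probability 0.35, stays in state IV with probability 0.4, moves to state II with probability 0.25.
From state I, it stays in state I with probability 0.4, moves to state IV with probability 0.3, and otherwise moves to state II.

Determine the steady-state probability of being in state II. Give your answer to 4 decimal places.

Let the stationary distribution be π with π = πP and π_1 + π_2 + π_3 = 1.
π_1 = 0.4·π_1 + 0.25·π_2 + 0.3·π_3
π_2 = 0.35·π_1 + 0.4·π_2 + 0.3·π_3
Solving with the normalization constraint gives π = (0.3138, 0.3508, 0.3354).
So the stationary probability of state II is 0.3138.

0.3138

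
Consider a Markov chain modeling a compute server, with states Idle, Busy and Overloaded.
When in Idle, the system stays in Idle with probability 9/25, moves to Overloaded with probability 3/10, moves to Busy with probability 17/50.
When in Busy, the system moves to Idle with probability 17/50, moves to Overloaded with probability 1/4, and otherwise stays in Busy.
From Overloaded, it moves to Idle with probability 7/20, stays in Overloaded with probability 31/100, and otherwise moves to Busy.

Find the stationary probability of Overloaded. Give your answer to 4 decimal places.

0.2846

Let the stationary distribution be π with π = πP and π_1 + π_2 + π_3 = 1.
π_1 = 0.36·π_1 + 0.34·π_2 + 0.35·π_3
π_2 = 0.34·π_1 + 0.41·π_2 + 0.34·π_3
Solving with the normalization constraint gives π = (0.3498, 0.3656, 0.2846).
So the stationary probability of Overloaded is 0.2846.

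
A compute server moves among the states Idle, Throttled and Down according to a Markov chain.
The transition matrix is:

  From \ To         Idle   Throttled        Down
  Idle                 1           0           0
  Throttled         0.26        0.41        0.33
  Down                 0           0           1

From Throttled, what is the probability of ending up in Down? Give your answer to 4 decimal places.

Let h(s) be the probability of absorption at Down starting from transient state s. Then h(Down) = 1 and h(Idle) = 0. By first-step analysis:
h(Throttled) = 0.26·0 + 0.41·h(Throttled) + 0.33·1
Solving: h(Throttled) = 0.5593.
Starting from Throttled, the probability is 0.5593.

0.5593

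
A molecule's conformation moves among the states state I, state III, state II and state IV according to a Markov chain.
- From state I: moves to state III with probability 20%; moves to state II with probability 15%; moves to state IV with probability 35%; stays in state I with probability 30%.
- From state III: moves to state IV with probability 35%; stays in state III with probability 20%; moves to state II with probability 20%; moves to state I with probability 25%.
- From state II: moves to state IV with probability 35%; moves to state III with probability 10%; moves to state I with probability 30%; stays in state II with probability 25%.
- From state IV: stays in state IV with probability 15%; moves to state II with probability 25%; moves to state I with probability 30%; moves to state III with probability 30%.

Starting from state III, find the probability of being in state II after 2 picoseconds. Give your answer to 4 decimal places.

Propagate the distribution vector 2 picoseconds from state III.
After 0 picoseconds: (0.0000, 1.0000, 0.0000, 0.0000)
After 1 picosecond: (0.2500, 0.2000, 0.2000, 0.3500)
After 2 picoseconds: (0.2900, 0.2150, 0.2150, 0.2800)
P(in state II after 2 picoseconds) = 0.2150

0.2150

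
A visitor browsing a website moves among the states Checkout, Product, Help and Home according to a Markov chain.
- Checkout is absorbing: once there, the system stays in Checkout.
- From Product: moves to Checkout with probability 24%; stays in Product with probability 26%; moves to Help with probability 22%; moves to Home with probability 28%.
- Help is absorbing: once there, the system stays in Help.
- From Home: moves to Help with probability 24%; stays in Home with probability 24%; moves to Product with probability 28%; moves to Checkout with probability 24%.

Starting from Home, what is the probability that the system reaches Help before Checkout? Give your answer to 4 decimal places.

0.4942

Let h(s) be the probability of absorption at Help starting from transient state s. Then h(Help) = 1 and h(Checkout) = 0. By first-step analysis:
h(Product) = 0.24·0 + 0.26·h(Product) + 0.22·1 + 0.28·h(Home)
h(Home) = 0.24·0 + 0.28·h(Product) + 0.24·1 + 0.24·h(Home)
Solving: h(Product) = 0.4843, h(Home) = 0.4942.
Starting from Home, the probability is 0.4942.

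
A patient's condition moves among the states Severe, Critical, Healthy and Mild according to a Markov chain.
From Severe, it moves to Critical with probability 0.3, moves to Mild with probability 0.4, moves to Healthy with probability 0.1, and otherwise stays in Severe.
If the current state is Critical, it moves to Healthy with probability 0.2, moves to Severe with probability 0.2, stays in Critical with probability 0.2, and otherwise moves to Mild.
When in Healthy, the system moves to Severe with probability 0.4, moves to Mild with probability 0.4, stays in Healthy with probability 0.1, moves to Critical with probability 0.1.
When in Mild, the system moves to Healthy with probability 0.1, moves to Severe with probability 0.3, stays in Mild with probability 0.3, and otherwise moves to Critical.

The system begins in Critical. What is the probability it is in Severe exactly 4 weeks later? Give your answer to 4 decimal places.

0.2612

Propagate the distribution vector 4 weeks from Critical.
After 0 weeks: (0.0000, 1.0000, 0.0000, 0.0000)
After 1 week: (0.2000, 0.2000, 0.2000, 0.4000)
After 2 weeks: (0.2800, 0.2400, 0.1200, 0.3600)
After 3 weeks: (0.2600, 0.2520, 0.1240, 0.3640)
After 4 weeks: (0.2612, 0.2500, 0.1252, 0.3636)
P(in Severe after 4 weeks) = 0.2612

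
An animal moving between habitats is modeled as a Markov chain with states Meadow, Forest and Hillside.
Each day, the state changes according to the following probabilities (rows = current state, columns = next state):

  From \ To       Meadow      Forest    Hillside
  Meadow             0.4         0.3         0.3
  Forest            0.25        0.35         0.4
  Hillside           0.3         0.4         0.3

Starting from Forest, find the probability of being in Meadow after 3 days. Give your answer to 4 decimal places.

0.3129

Propagate the distribution vector 3 days from Forest.
After 0 days: (0.0000, 1.0000, 0.0000)
After 1 day: (0.2500, 0.3500, 0.4000)
After 2 days: (0.3075, 0.3575, 0.3350)
After 3 days: (0.3129, 0.3514, 0.3358)
P(in Meadow after 3 days) = 0.3129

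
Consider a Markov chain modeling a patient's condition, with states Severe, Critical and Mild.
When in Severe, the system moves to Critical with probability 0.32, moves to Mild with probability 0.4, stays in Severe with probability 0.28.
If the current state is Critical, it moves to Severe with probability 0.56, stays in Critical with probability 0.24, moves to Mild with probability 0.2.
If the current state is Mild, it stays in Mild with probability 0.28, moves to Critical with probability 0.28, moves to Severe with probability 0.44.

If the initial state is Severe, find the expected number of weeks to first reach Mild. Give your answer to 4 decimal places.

2.9348

Let t(s) be the expected number of weeks to first reach Mild from state s, with t(Mild) = 0. Conditioning on the first week:
t(Severe) = 1 + 0.28·t(Severe) + 0.32·t(Critical)
t(Critical) = 1 + 0.56·t(Severe) + 0.24·t(Critical)
Solving: t(Severe) = 2.9348, t(Critical) = 3.4783.
Expected weeks from Severe to Mild: 2.9348.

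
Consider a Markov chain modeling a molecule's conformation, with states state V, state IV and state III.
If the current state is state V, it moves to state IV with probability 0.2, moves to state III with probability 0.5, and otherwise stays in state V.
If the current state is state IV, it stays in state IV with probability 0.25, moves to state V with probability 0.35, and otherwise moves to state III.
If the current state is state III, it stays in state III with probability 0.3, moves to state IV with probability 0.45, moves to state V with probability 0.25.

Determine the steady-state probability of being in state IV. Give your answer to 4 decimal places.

0.3133

Let the stationary distribution be π with π = πP and π_1 + π_2 + π_3 = 1.
π_1 = 0.3·π_1 + 0.35·π_2 + 0.25·π_3
π_2 = 0.2·π_1 + 0.25·π_2 + 0.45·π_3
Solving with the normalization constraint gives π = (0.2961, 0.3133, 0.3906).
So the stationary probability of state IV is 0.3133.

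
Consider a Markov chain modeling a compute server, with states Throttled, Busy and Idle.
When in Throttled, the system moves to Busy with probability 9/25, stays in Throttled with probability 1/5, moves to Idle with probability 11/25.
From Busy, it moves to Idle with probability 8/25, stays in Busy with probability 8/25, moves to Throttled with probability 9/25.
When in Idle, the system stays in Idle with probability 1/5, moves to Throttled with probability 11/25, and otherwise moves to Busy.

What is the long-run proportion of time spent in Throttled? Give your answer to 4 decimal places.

0.3325

Let the stationary distribution be π with π = πP and π_1 + π_2 + π_3 = 1.
π_1 = 0.2·π_1 + 0.36·π_2 + 0.44·π_3
π_2 = 0.36·π_1 + 0.32·π_2 + 0.36·π_3
Solving with the normalization constraint gives π = (0.3325, 0.3462, 0.3213).
So the stationary probability of Throttled is 0.3325.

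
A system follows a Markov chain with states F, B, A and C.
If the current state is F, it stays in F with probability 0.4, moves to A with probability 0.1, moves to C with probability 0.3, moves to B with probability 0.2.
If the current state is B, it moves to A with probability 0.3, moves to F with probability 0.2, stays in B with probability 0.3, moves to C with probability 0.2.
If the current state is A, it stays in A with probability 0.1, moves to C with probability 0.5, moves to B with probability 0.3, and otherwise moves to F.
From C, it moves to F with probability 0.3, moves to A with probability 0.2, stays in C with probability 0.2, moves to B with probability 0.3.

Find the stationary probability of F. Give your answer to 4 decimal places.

Let the stationary distribution be π with π = πP and π_1 + π_2 + π_3 + π_4 = 1.
π_1 = 0.4·π_1 + 0.2·π_2 + 0.1·π_3 + 0.3·π_4
π_2 = 0.2·π_1 + 0.3·π_2 + 0.3·π_3 + 0.3·π_4
π_3 = 0.1·π_1 + 0.3·π_2 + 0.1·π_3 + 0.2·π_4
Solving with the normalization constraint gives π = (0.2623, 0.2738, 0.1829, 0.2811).
So the stationary probability of F is 0.2623.

0.2623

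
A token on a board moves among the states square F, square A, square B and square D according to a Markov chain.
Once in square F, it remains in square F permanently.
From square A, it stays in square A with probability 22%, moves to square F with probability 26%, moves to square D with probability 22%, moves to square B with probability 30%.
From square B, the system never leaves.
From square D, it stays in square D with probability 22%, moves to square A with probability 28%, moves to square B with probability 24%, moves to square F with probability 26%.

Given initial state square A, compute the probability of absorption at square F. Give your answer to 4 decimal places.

0.4755

Let h(s) be the probability of absorption at square F starting from transient state s. Then h(square F) = 1 and h(square B) = 0. By first-step analysis:
h(square A) = 0.26·1 + 0.22·h(square A) + 0.3·0 + 0.22·h(square D)
h(square D) = 0.26·1 + 0.28·h(square A) + 0.24·0 + 0.22·h(square D)
Solving: h(square A) = 0.4755, h(square D) = 0.5040.
Starting from square A, the probability is 0.4755.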